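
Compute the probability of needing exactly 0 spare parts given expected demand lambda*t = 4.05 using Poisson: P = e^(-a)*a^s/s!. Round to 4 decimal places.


a = 4.05, s = 0
e^(-a) = e^(-4.05) = 0.0174
a^s = 4.05^0 = 1.0
s! = 1
P = 0.0174 * 1.0 / 1
P = 0.0174

0.0174


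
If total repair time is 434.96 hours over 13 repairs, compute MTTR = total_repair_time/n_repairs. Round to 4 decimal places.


total_repair_time = 434.96
n_repairs = 13
MTTR = 434.96 / 13
MTTR = 33.4585

33.4585


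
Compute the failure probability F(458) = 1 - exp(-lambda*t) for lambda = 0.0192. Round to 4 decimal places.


lambda = 0.0192, t = 458
lambda * t = 8.7936
exp(-8.7936) = 0.0002
F(t) = 1 - 0.0002
F(t) = 0.9998

0.9998


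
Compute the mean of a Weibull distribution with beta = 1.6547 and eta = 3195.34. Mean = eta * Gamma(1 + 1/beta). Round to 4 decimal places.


beta = 1.6547, eta = 3195.34
1/beta = 0.6043
1 + 1/beta = 1.6043
Gamma(1.6043) = 0.894
Mean = 3195.34 * 0.894
Mean = 2856.6704

2856.6704


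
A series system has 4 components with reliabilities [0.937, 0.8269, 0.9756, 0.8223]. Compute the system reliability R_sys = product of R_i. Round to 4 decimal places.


Components: [0.937, 0.8269, 0.9756, 0.8223]
After component 1 (R=0.937): product = 0.937
After component 2 (R=0.8269): product = 0.7748
After component 3 (R=0.9756): product = 0.7559
After component 4 (R=0.8223): product = 0.6216
R_sys = 0.6216

0.6216


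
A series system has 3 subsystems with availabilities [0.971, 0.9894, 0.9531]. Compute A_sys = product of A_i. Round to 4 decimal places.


Subsystems: [0.971, 0.9894, 0.9531]
After subsystem 1 (A=0.971): product = 0.971
After subsystem 2 (A=0.9894): product = 0.9607
After subsystem 3 (A=0.9531): product = 0.9157
A_sys = 0.9157

0.9157


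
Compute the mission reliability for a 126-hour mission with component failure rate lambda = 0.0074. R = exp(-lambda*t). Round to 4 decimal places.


lambda = 0.0074
mission_time = 126
lambda * t = 0.0074 * 126 = 0.9324
R = exp(-0.9324)
R = 0.3936

0.3936


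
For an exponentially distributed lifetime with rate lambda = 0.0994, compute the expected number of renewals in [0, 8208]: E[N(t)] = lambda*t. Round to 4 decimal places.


lambda = 0.0994
t = 8208
E[N(t)] = lambda * t
E[N(t)] = 0.0994 * 8208
E[N(t)] = 815.8752

815.8752


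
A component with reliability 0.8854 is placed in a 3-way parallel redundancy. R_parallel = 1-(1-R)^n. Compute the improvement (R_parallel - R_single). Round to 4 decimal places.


R_single = 0.8854, n = 3
1 - R_single = 0.1146
(1 - R_single)^n = 0.1146^3 = 0.0015
R_parallel = 1 - 0.0015 = 0.9985
Improvement = 0.9985 - 0.8854
Improvement = 0.1131

0.1131


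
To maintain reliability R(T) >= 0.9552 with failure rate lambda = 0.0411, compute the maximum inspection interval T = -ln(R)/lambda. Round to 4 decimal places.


R_target = 0.9552
lambda = 0.0411
-ln(0.9552) = 0.0458
T = 0.0458 / 0.0411
T = 1.1152

1.1152


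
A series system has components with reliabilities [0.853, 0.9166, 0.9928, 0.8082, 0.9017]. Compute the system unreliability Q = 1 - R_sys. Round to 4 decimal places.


Components: [0.853, 0.9166, 0.9928, 0.8082, 0.9017]
After component 1: product = 0.853
After component 2: product = 0.7819
After component 3: product = 0.7762
After component 4: product = 0.6273
After component 5: product = 0.5657
R_sys = 0.5657
Q = 1 - 0.5657 = 0.4343

0.4343


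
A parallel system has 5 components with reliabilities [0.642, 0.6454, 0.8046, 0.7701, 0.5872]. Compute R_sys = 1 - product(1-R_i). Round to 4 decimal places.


Components: [0.642, 0.6454, 0.8046, 0.7701, 0.5872]
(1 - 0.642) = 0.358, running product = 0.358
(1 - 0.6454) = 0.3546, running product = 0.1269
(1 - 0.8046) = 0.1954, running product = 0.0248
(1 - 0.7701) = 0.2299, running product = 0.0057
(1 - 0.5872) = 0.4128, running product = 0.0024
Product of (1-R_i) = 0.0024
R_sys = 1 - 0.0024 = 0.9976

0.9976


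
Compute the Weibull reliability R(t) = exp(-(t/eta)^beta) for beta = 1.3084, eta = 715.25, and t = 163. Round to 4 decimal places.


beta = 1.3084, eta = 715.25, t = 163
t/eta = 163 / 715.25 = 0.2279
(t/eta)^beta = 0.2279^1.3084 = 0.1444
R(t) = exp(-0.1444)
R(t) = 0.8655

0.8655


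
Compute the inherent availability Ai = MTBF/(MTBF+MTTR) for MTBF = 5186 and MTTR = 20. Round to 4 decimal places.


MTBF = 5186
MTTR = 20
MTBF + MTTR = 5206
Ai = 5186 / 5206
Ai = 0.9962

0.9962


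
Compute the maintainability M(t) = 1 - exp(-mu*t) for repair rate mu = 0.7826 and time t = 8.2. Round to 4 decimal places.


mu = 0.7826, t = 8.2
mu * t = 0.7826 * 8.2 = 6.4173
exp(-6.4173) = 0.0016
M(t) = 1 - 0.0016
M(t) = 0.9984

0.9984


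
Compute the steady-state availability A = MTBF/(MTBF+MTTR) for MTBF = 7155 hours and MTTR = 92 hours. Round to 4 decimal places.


MTBF = 7155
MTTR = 92
MTBF + MTTR = 7247
A = 7155 / 7247
A = 0.9873

0.9873


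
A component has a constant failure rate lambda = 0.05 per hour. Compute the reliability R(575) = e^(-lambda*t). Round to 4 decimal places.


lambda = 0.05
t = 575
lambda * t = 28.75
R(t) = e^(-28.75)
R(t) = 0.0

0.0


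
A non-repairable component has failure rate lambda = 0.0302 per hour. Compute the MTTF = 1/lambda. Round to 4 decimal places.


lambda = 0.0302
MTTF = 1 / 0.0302
MTTF = 33.1126

33.1126


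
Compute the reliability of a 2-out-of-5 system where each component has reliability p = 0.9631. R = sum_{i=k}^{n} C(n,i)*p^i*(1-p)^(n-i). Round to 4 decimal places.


k = 2, n = 5, p = 0.9631
i=2: C(5,2)=10 * 0.9631^2 * 0.0369^3 = 0.0005
i=3: C(5,3)=10 * 0.9631^3 * 0.0369^2 = 0.0122
i=4: C(5,4)=5 * 0.9631^4 * 0.0369^1 = 0.1587
i=5: C(5,5)=1 * 0.9631^5 * 0.0369^0 = 0.8286
R = sum of terms = 1.0

1.0


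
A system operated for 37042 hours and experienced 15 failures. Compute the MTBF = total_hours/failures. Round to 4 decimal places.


total_hours = 37042
failures = 15
MTBF = 37042 / 15
MTBF = 2469.4667

2469.4667


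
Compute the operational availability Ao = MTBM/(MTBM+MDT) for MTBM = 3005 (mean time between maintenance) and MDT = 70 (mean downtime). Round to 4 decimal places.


MTBM = 3005
MDT = 70
MTBM + MDT = 3075
Ao = 3005 / 3075
Ao = 0.9772

0.9772


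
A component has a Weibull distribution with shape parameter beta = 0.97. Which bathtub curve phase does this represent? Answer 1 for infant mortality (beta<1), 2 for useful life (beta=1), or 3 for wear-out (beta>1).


beta = 0.97
Compare beta to 1:
beta < 1 => infant mortality (phase 1)
beta = 1 => useful life (phase 2)
beta > 1 => wear-out (phase 3)
Since beta = 0.97, this is infant mortality (decreasing failure rate)
Phase = 1

1


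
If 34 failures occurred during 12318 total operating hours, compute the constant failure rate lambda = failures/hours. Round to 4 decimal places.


failures = 34
total_hours = 12318
lambda = 34 / 12318
lambda = 0.0028

0.0028


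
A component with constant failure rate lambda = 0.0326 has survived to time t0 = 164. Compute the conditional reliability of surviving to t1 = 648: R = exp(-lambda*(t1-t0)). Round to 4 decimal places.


lambda = 0.0326
t0 = 164, t1 = 648
t1 - t0 = 484
lambda * (t1-t0) = 0.0326 * 484 = 15.7784
R = exp(-15.7784)
R = 0.0

0.0


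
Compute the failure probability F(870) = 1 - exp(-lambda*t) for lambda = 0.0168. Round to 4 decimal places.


lambda = 0.0168, t = 870
lambda * t = 14.616
exp(-14.616) = 0.0
F(t) = 1 - 0.0
F(t) = 1.0

1.0


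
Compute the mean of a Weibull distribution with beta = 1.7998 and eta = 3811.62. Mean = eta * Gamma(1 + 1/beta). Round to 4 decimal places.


beta = 1.7998, eta = 3811.62
1/beta = 0.5556
1 + 1/beta = 1.5556
Gamma(1.5556) = 0.8893
Mean = 3811.62 * 0.8893
Mean = 3389.6413

3389.6413


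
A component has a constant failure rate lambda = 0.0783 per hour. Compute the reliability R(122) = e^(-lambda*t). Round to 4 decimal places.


lambda = 0.0783
t = 122
lambda * t = 9.5526
R(t) = e^(-9.5526)
R(t) = 0.0001

0.0001


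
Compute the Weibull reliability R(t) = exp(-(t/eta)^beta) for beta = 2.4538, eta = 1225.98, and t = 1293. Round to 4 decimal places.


beta = 2.4538, eta = 1225.98, t = 1293
t/eta = 1293 / 1225.98 = 1.0547
(t/eta)^beta = 1.0547^2.4538 = 1.1395
R(t) = exp(-1.1395)
R(t) = 0.32

0.32


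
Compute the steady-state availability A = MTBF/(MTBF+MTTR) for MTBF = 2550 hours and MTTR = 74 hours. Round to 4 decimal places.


MTBF = 2550
MTTR = 74
MTBF + MTTR = 2624
A = 2550 / 2624
A = 0.9718

0.9718


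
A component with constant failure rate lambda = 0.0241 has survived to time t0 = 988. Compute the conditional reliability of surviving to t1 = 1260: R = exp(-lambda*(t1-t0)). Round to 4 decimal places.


lambda = 0.0241
t0 = 988, t1 = 1260
t1 - t0 = 272
lambda * (t1-t0) = 0.0241 * 272 = 6.5552
R = exp(-6.5552)
R = 0.0014

0.0014


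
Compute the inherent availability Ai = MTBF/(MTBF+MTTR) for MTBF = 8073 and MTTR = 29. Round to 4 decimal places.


MTBF = 8073
MTTR = 29
MTBF + MTTR = 8102
Ai = 8073 / 8102
Ai = 0.9964

0.9964


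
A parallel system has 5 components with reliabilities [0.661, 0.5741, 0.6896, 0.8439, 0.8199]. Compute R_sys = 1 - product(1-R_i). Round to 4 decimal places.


Components: [0.661, 0.5741, 0.6896, 0.8439, 0.8199]
(1 - 0.661) = 0.339, running product = 0.339
(1 - 0.5741) = 0.4259, running product = 0.1444
(1 - 0.6896) = 0.3104, running product = 0.0448
(1 - 0.8439) = 0.1561, running product = 0.007
(1 - 0.8199) = 0.1801, running product = 0.0013
Product of (1-R_i) = 0.0013
R_sys = 1 - 0.0013 = 0.9987

0.9987


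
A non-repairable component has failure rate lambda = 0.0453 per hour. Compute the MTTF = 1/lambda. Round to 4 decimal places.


lambda = 0.0453
MTTF = 1 / 0.0453
MTTF = 22.0751

22.0751


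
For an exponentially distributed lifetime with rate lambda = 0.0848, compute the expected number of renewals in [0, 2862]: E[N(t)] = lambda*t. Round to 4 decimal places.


lambda = 0.0848
t = 2862
E[N(t)] = lambda * t
E[N(t)] = 0.0848 * 2862
E[N(t)] = 242.6976

242.6976


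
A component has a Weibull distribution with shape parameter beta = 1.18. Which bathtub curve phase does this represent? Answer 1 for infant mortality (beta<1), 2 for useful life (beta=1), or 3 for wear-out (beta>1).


beta = 1.18
Compare beta to 1:
beta < 1 => infant mortality (phase 1)
beta = 1 => useful life (phase 2)
beta > 1 => wear-out (phase 3)
Since beta = 1.18, this is wear-out (increasing failure rate)
Phase = 3

3


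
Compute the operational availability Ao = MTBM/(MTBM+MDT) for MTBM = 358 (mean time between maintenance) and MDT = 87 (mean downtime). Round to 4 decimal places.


MTBM = 358
MDT = 87
MTBM + MDT = 445
Ao = 358 / 445
Ao = 0.8045

0.8045


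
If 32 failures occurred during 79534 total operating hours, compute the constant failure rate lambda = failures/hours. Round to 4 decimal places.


failures = 32
total_hours = 79534
lambda = 32 / 79534
lambda = 0.0004

0.0004


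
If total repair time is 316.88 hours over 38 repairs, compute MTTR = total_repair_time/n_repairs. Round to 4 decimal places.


total_repair_time = 316.88
n_repairs = 38
MTTR = 316.88 / 38
MTTR = 8.3389

8.3389


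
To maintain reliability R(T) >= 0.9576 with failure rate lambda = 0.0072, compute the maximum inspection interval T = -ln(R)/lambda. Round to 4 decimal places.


R_target = 0.9576
lambda = 0.0072
-ln(0.9576) = 0.0433
T = 0.0433 / 0.0072
T = 6.0174

6.0174


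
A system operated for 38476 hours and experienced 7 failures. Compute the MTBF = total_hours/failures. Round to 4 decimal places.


total_hours = 38476
failures = 7
MTBF = 38476 / 7
MTBF = 5496.5714

5496.5714


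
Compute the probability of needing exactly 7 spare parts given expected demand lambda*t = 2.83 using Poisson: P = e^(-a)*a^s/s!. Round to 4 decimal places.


a = 2.83, s = 7
e^(-a) = e^(-2.83) = 0.059
a^s = 2.83^7 = 1453.8013
s! = 5040
P = 0.059 * 1453.8013 / 5040
P = 0.017

0.017


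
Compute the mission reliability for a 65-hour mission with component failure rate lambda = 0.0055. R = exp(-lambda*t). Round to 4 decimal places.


lambda = 0.0055
mission_time = 65
lambda * t = 0.0055 * 65 = 0.3575
R = exp(-0.3575)
R = 0.6994

0.6994


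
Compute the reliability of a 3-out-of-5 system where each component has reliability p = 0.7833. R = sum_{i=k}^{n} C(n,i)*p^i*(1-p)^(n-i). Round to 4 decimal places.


k = 3, n = 5, p = 0.7833
i=3: C(5,3)=10 * 0.7833^3 * 0.2167^2 = 0.2257
i=4: C(5,4)=5 * 0.7833^4 * 0.2167^1 = 0.4079
i=5: C(5,5)=1 * 0.7833^5 * 0.2167^0 = 0.2949
R = sum of terms = 0.9285

0.9285


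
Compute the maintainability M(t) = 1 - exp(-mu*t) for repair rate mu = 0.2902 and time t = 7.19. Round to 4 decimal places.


mu = 0.2902, t = 7.19
mu * t = 0.2902 * 7.19 = 2.0865
exp(-2.0865) = 0.1241
M(t) = 1 - 0.1241
M(t) = 0.8759

0.8759


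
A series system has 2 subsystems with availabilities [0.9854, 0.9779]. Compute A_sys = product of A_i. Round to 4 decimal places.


Subsystems: [0.9854, 0.9779]
After subsystem 1 (A=0.9854): product = 0.9854
After subsystem 2 (A=0.9779): product = 0.9636
A_sys = 0.9636

0.9636


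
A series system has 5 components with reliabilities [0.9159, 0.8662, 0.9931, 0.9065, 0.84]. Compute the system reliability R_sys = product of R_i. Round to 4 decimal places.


Components: [0.9159, 0.8662, 0.9931, 0.9065, 0.84]
After component 1 (R=0.9159): product = 0.9159
After component 2 (R=0.8662): product = 0.7934
After component 3 (R=0.9931): product = 0.7879
After component 4 (R=0.9065): product = 0.7142
After component 5 (R=0.84): product = 0.5999
R_sys = 0.5999

0.5999


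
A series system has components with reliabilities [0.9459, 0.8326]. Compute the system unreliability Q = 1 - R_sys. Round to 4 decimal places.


Components: [0.9459, 0.8326]
After component 1: product = 0.9459
After component 2: product = 0.7876
R_sys = 0.7876
Q = 1 - 0.7876 = 0.2124

0.2124


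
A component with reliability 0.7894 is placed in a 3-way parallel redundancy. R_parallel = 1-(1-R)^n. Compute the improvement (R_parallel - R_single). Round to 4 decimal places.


R_single = 0.7894, n = 3
1 - R_single = 0.2106
(1 - R_single)^n = 0.2106^3 = 0.0093
R_parallel = 1 - 0.0093 = 0.9907
Improvement = 0.9907 - 0.7894
Improvement = 0.2013

0.2013


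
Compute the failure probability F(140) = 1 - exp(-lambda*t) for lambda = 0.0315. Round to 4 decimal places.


lambda = 0.0315, t = 140
lambda * t = 4.41
exp(-4.41) = 0.0122
F(t) = 1 - 0.0122
F(t) = 0.9878

0.9878


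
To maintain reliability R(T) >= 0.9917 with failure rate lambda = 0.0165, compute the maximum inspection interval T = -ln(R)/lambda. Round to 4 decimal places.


R_target = 0.9917
lambda = 0.0165
-ln(0.9917) = 0.0083
T = 0.0083 / 0.0165
T = 0.5051

0.5051


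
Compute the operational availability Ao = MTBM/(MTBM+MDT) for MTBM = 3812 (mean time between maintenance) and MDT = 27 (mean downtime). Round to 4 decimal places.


MTBM = 3812
MDT = 27
MTBM + MDT = 3839
Ao = 3812 / 3839
Ao = 0.993

0.993


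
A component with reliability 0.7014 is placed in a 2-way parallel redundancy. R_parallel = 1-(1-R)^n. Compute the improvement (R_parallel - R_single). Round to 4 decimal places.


R_single = 0.7014, n = 2
1 - R_single = 0.2986
(1 - R_single)^n = 0.2986^2 = 0.0892
R_parallel = 1 - 0.0892 = 0.9108
Improvement = 0.9108 - 0.7014
Improvement = 0.2094

0.2094


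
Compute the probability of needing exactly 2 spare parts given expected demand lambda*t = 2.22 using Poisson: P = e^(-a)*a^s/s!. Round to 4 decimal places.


a = 2.22, s = 2
e^(-a) = e^(-2.22) = 0.1086
a^s = 2.22^2 = 4.9284
s! = 2
P = 0.1086 * 4.9284 / 2
P = 0.2676

0.2676


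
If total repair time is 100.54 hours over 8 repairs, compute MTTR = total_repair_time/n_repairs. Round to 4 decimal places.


total_repair_time = 100.54
n_repairs = 8
MTTR = 100.54 / 8
MTTR = 12.5675

12.5675


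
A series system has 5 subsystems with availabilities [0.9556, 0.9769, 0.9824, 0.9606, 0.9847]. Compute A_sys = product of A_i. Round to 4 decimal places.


Subsystems: [0.9556, 0.9769, 0.9824, 0.9606, 0.9847]
After subsystem 1 (A=0.9556): product = 0.9556
After subsystem 2 (A=0.9769): product = 0.9335
After subsystem 3 (A=0.9824): product = 0.9171
After subsystem 4 (A=0.9606): product = 0.881
After subsystem 5 (A=0.9847): product = 0.8675
A_sys = 0.8675

0.8675


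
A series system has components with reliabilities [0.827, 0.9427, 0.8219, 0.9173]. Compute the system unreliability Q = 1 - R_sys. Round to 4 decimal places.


Components: [0.827, 0.9427, 0.8219, 0.9173]
After component 1: product = 0.827
After component 2: product = 0.7796
After component 3: product = 0.6408
After component 4: product = 0.5878
R_sys = 0.5878
Q = 1 - 0.5878 = 0.4122

0.4122


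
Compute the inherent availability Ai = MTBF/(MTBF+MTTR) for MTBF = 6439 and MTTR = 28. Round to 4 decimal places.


MTBF = 6439
MTTR = 28
MTBF + MTTR = 6467
Ai = 6439 / 6467
Ai = 0.9957

0.9957


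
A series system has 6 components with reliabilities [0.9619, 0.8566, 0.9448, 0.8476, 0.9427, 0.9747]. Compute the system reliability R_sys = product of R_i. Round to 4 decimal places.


Components: [0.9619, 0.8566, 0.9448, 0.8476, 0.9427, 0.9747]
After component 1 (R=0.9619): product = 0.9619
After component 2 (R=0.8566): product = 0.824
After component 3 (R=0.9448): product = 0.7785
After component 4 (R=0.8476): product = 0.6598
After component 5 (R=0.9427): product = 0.622
After component 6 (R=0.9747): product = 0.6063
R_sys = 0.6063

0.6063


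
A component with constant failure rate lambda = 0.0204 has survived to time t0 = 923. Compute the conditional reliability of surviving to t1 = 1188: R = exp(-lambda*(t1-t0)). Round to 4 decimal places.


lambda = 0.0204
t0 = 923, t1 = 1188
t1 - t0 = 265
lambda * (t1-t0) = 0.0204 * 265 = 5.406
R = exp(-5.406)
R = 0.0045

0.0045


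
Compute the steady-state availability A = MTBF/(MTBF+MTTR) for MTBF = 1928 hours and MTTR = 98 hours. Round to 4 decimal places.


MTBF = 1928
MTTR = 98
MTBF + MTTR = 2026
A = 1928 / 2026
A = 0.9516

0.9516


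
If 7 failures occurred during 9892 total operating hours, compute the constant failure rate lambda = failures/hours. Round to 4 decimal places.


failures = 7
total_hours = 9892
lambda = 7 / 9892
lambda = 0.0007

0.0007


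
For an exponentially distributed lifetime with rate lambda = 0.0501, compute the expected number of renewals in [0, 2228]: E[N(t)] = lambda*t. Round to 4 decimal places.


lambda = 0.0501
t = 2228
E[N(t)] = lambda * t
E[N(t)] = 0.0501 * 2228
E[N(t)] = 111.6228

111.6228


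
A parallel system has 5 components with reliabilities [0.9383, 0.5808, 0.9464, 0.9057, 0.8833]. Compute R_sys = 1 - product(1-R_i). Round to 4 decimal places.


Components: [0.9383, 0.5808, 0.9464, 0.9057, 0.8833]
(1 - 0.9383) = 0.0617, running product = 0.0617
(1 - 0.5808) = 0.4192, running product = 0.0259
(1 - 0.9464) = 0.0536, running product = 0.0014
(1 - 0.9057) = 0.0943, running product = 0.0001
(1 - 0.8833) = 0.1167, running product = 0.0
Product of (1-R_i) = 0.0
R_sys = 1 - 0.0 = 1.0

1.0


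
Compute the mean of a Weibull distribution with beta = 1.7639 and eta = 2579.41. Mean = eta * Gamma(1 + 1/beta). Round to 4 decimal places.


beta = 1.7639, eta = 2579.41
1/beta = 0.5669
1 + 1/beta = 1.5669
Gamma(1.5669) = 0.8902
Mean = 2579.41 * 0.8902
Mean = 2296.2418

2296.2418


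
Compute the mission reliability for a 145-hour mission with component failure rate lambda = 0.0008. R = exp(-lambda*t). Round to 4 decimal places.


lambda = 0.0008
mission_time = 145
lambda * t = 0.0008 * 145 = 0.116
R = exp(-0.116)
R = 0.8905

0.8905


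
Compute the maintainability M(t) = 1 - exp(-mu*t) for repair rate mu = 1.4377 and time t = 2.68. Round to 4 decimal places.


mu = 1.4377, t = 2.68
mu * t = 1.4377 * 2.68 = 3.853
exp(-3.853) = 0.0212
M(t) = 1 - 0.0212
M(t) = 0.9788

0.9788


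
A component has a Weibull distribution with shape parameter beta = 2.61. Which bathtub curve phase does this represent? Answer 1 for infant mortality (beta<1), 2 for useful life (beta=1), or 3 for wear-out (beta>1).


beta = 2.61
Compare beta to 1:
beta < 1 => infant mortality (phase 1)
beta = 1 => useful life (phase 2)
beta > 1 => wear-out (phase 3)
Since beta = 2.61, this is wear-out (increasing failure rate)
Phase = 3

3


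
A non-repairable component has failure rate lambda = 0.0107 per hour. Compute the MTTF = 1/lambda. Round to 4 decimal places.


lambda = 0.0107
MTTF = 1 / 0.0107
MTTF = 93.4579

93.4579


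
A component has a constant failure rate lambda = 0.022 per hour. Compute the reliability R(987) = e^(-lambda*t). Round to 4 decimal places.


lambda = 0.022
t = 987
lambda * t = 21.714
R(t) = e^(-21.714)
R(t) = 0.0

0.0


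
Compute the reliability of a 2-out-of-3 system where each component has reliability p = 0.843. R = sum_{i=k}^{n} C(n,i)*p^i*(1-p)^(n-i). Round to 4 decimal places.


k = 2, n = 3, p = 0.843
i=2: C(3,2)=3 * 0.843^2 * 0.157^1 = 0.3347
i=3: C(3,3)=1 * 0.843^3 * 0.157^0 = 0.5991
R = sum of terms = 0.9338

0.9338


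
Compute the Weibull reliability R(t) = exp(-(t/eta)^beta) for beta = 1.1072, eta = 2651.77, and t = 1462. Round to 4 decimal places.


beta = 1.1072, eta = 2651.77, t = 1462
t/eta = 1462 / 2651.77 = 0.5513
(t/eta)^beta = 0.5513^1.1072 = 0.5172
R(t) = exp(-0.5172)
R(t) = 0.5962

0.5962


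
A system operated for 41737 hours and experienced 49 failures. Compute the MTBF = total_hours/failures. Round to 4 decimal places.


total_hours = 41737
failures = 49
MTBF = 41737 / 49
MTBF = 851.7755

851.7755


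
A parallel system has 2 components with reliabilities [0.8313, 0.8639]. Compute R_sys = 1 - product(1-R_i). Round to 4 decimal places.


Components: [0.8313, 0.8639]
(1 - 0.8313) = 0.1687, running product = 0.1687
(1 - 0.8639) = 0.1361, running product = 0.023
Product of (1-R_i) = 0.023
R_sys = 1 - 0.023 = 0.977

0.977


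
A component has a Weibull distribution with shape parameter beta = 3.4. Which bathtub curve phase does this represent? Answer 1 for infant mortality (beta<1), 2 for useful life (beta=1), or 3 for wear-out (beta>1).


beta = 3.4
Compare beta to 1:
beta < 1 => infant mortality (phase 1)
beta = 1 => useful life (phase 2)
beta > 1 => wear-out (phase 3)
Since beta = 3.4, this is wear-out (increasing failure rate)
Phase = 3

3


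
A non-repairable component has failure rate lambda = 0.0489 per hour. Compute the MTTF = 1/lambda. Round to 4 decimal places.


lambda = 0.0489
MTTF = 1 / 0.0489
MTTF = 20.4499

20.4499


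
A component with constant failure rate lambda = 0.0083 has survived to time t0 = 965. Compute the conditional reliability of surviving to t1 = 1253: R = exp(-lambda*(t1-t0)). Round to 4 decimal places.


lambda = 0.0083
t0 = 965, t1 = 1253
t1 - t0 = 288
lambda * (t1-t0) = 0.0083 * 288 = 2.3904
R = exp(-2.3904)
R = 0.0916

0.0916


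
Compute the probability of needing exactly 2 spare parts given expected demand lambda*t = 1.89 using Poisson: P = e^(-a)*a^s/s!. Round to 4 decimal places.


a = 1.89, s = 2
e^(-a) = e^(-1.89) = 0.1511
a^s = 1.89^2 = 3.5721
s! = 2
P = 0.1511 * 3.5721 / 2
P = 0.2698

0.2698


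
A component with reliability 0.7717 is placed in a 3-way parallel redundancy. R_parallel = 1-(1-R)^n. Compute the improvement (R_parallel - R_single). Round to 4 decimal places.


R_single = 0.7717, n = 3
1 - R_single = 0.2283
(1 - R_single)^n = 0.2283^3 = 0.0119
R_parallel = 1 - 0.0119 = 0.9881
Improvement = 0.9881 - 0.7717
Improvement = 0.2164

0.2164


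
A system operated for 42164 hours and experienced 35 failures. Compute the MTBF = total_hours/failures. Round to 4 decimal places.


total_hours = 42164
failures = 35
MTBF = 42164 / 35
MTBF = 1204.6857

1204.6857


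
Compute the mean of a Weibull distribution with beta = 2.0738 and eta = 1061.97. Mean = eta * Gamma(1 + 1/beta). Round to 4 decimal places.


beta = 2.0738, eta = 1061.97
1/beta = 0.4822
1 + 1/beta = 1.4822
Gamma(1.4822) = 0.8858
Mean = 1061.97 * 0.8858
Mean = 940.6755

940.6755


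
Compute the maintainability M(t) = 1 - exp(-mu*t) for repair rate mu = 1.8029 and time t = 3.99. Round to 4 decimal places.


mu = 1.8029, t = 3.99
mu * t = 1.8029 * 3.99 = 7.1936
exp(-7.1936) = 0.0008
M(t) = 1 - 0.0008
M(t) = 0.9992

0.9992


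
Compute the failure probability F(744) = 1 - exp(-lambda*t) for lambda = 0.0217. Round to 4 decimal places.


lambda = 0.0217, t = 744
lambda * t = 16.1448
exp(-16.1448) = 0.0
F(t) = 1 - 0.0
F(t) = 1.0

1.0


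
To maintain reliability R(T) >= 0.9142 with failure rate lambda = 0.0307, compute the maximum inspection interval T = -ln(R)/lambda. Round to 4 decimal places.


R_target = 0.9142
lambda = 0.0307
-ln(0.9142) = 0.0897
T = 0.0897 / 0.0307
T = 2.922

2.922


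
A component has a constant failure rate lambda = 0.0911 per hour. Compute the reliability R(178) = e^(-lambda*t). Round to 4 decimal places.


lambda = 0.0911
t = 178
lambda * t = 16.2158
R(t) = e^(-16.2158)
R(t) = 0.0

0.0


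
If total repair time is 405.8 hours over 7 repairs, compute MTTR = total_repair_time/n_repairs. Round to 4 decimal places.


total_repair_time = 405.8
n_repairs = 7
MTTR = 405.8 / 7
MTTR = 57.9714

57.9714


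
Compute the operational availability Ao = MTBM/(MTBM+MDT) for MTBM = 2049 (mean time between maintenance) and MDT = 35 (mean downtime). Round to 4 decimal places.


MTBM = 2049
MDT = 35
MTBM + MDT = 2084
Ao = 2049 / 2084
Ao = 0.9832

0.9832


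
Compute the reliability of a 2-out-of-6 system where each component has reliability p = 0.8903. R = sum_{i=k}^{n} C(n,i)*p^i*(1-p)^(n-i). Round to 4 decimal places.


k = 2, n = 6, p = 0.8903
i=2: C(6,2)=15 * 0.8903^2 * 0.1097^4 = 0.0017
i=3: C(6,3)=20 * 0.8903^3 * 0.1097^3 = 0.0186
i=4: C(6,4)=15 * 0.8903^4 * 0.1097^2 = 0.1134
i=5: C(6,5)=6 * 0.8903^5 * 0.1097^1 = 0.3682
i=6: C(6,6)=1 * 0.8903^6 * 0.1097^0 = 0.498
R = sum of terms = 0.9999

0.9999


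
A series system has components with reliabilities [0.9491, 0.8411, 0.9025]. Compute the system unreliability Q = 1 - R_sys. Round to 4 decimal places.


Components: [0.9491, 0.8411, 0.9025]
After component 1: product = 0.9491
After component 2: product = 0.7983
After component 3: product = 0.7205
R_sys = 0.7205
Q = 1 - 0.7205 = 0.2795

0.2795


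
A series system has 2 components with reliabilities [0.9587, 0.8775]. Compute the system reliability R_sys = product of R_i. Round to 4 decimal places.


Components: [0.9587, 0.8775]
After component 1 (R=0.9587): product = 0.9587
After component 2 (R=0.8775): product = 0.8413
R_sys = 0.8413

0.8413


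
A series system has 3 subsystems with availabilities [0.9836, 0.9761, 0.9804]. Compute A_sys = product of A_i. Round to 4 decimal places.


Subsystems: [0.9836, 0.9761, 0.9804]
After subsystem 1 (A=0.9836): product = 0.9836
After subsystem 2 (A=0.9761): product = 0.9601
After subsystem 3 (A=0.9804): product = 0.9413
A_sys = 0.9413

0.9413


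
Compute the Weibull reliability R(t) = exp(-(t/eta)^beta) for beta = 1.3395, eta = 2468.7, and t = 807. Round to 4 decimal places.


beta = 1.3395, eta = 2468.7, t = 807
t/eta = 807 / 2468.7 = 0.3269
(t/eta)^beta = 0.3269^1.3395 = 0.2236
R(t) = exp(-0.2236)
R(t) = 0.7996

0.7996


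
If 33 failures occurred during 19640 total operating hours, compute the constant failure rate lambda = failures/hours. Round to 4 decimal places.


failures = 33
total_hours = 19640
lambda = 33 / 19640
lambda = 0.0017

0.0017


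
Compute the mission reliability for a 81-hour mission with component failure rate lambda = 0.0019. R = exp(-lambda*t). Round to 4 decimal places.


lambda = 0.0019
mission_time = 81
lambda * t = 0.0019 * 81 = 0.1539
R = exp(-0.1539)
R = 0.8574

0.8574


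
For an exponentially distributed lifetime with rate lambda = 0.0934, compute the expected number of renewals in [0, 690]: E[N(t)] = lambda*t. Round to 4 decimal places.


lambda = 0.0934
t = 690
E[N(t)] = lambda * t
E[N(t)] = 0.0934 * 690
E[N(t)] = 64.446

64.446


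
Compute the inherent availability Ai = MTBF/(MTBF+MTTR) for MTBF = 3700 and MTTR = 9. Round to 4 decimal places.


MTBF = 3700
MTTR = 9
MTBF + MTTR = 3709
Ai = 3700 / 3709
Ai = 0.9976

0.9976


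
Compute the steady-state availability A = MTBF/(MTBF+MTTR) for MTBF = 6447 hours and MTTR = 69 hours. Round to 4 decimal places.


MTBF = 6447
MTTR = 69
MTBF + MTTR = 6516
A = 6447 / 6516
A = 0.9894

0.9894


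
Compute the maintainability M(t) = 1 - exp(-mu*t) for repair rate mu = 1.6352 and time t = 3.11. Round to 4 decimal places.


mu = 1.6352, t = 3.11
mu * t = 1.6352 * 3.11 = 5.0855
exp(-5.0855) = 0.0062
M(t) = 1 - 0.0062
M(t) = 0.9938

0.9938


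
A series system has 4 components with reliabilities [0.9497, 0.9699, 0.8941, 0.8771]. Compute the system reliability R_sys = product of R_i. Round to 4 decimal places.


Components: [0.9497, 0.9699, 0.8941, 0.8771]
After component 1 (R=0.9497): product = 0.9497
After component 2 (R=0.9699): product = 0.9211
After component 3 (R=0.8941): product = 0.8236
After component 4 (R=0.8771): product = 0.7224
R_sys = 0.7224

0.7224


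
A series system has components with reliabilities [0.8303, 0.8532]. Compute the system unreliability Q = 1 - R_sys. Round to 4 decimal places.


Components: [0.8303, 0.8532]
After component 1: product = 0.8303
After component 2: product = 0.7084
R_sys = 0.7084
Q = 1 - 0.7084 = 0.2916

0.2916


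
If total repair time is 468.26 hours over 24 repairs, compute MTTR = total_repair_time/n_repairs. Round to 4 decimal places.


total_repair_time = 468.26
n_repairs = 24
MTTR = 468.26 / 24
MTTR = 19.5108

19.5108


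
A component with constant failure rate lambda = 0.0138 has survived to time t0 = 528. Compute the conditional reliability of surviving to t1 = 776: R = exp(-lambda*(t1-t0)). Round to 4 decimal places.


lambda = 0.0138
t0 = 528, t1 = 776
t1 - t0 = 248
lambda * (t1-t0) = 0.0138 * 248 = 3.4224
R = exp(-3.4224)
R = 0.0326

0.0326


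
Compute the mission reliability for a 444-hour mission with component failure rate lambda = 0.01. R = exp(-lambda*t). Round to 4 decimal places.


lambda = 0.01
mission_time = 444
lambda * t = 0.01 * 444 = 4.44
R = exp(-4.44)
R = 0.0118

0.0118


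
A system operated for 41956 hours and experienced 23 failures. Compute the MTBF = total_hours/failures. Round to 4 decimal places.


total_hours = 41956
failures = 23
MTBF = 41956 / 23
MTBF = 1824.1739

1824.1739


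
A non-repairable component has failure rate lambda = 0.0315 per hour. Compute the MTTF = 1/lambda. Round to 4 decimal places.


lambda = 0.0315
MTTF = 1 / 0.0315
MTTF = 31.746

31.746


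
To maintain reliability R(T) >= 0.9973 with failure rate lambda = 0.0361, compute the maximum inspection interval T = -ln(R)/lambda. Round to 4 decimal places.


R_target = 0.9973
lambda = 0.0361
-ln(0.9973) = 0.0027
T = 0.0027 / 0.0361
T = 0.0749

0.0749


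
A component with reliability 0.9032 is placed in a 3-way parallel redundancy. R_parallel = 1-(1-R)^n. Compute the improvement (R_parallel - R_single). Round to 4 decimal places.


R_single = 0.9032, n = 3
1 - R_single = 0.0968
(1 - R_single)^n = 0.0968^3 = 0.0009
R_parallel = 1 - 0.0009 = 0.9991
Improvement = 0.9991 - 0.9032
Improvement = 0.0959

0.0959


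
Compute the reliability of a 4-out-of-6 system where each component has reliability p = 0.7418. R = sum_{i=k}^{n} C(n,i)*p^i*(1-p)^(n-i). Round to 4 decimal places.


k = 4, n = 6, p = 0.7418
i=4: C(6,4)=15 * 0.7418^4 * 0.2582^2 = 0.3028
i=5: C(6,5)=6 * 0.7418^5 * 0.2582^1 = 0.348
i=6: C(6,6)=1 * 0.7418^6 * 0.2582^0 = 0.1666
R = sum of terms = 0.8174

0.8174


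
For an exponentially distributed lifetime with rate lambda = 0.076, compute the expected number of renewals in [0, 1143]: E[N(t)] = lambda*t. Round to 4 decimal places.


lambda = 0.076
t = 1143
E[N(t)] = lambda * t
E[N(t)] = 0.076 * 1143
E[N(t)] = 86.868

86.868


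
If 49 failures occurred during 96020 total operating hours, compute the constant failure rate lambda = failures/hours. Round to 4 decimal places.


failures = 49
total_hours = 96020
lambda = 49 / 96020
lambda = 0.0005

0.0005


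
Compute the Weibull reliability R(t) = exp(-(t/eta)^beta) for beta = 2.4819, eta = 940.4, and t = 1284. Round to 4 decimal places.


beta = 2.4819, eta = 940.4, t = 1284
t/eta = 1284 / 940.4 = 1.3654
(t/eta)^beta = 1.3654^2.4819 = 2.1661
R(t) = exp(-2.1661)
R(t) = 0.1146

0.1146


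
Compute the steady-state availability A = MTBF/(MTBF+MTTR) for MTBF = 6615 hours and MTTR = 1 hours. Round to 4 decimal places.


MTBF = 6615
MTTR = 1
MTBF + MTTR = 6616
A = 6615 / 6616
A = 0.9998

0.9998


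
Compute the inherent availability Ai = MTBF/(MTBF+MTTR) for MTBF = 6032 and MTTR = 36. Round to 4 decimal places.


MTBF = 6032
MTTR = 36
MTBF + MTTR = 6068
Ai = 6032 / 6068
Ai = 0.9941

0.9941


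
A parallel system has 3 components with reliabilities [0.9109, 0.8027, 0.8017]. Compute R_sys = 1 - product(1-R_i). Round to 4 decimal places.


Components: [0.9109, 0.8027, 0.8017]
(1 - 0.9109) = 0.0891, running product = 0.0891
(1 - 0.8027) = 0.1973, running product = 0.0176
(1 - 0.8017) = 0.1983, running product = 0.0035
Product of (1-R_i) = 0.0035
R_sys = 1 - 0.0035 = 0.9965

0.9965


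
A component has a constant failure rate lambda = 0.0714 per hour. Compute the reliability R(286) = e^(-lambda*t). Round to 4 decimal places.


lambda = 0.0714
t = 286
lambda * t = 20.4204
R(t) = e^(-20.4204)
R(t) = 0.0

0.0


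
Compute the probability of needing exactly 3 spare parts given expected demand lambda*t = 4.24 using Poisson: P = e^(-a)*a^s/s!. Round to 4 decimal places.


a = 4.24, s = 3
e^(-a) = e^(-4.24) = 0.0144
a^s = 4.24^3 = 76.225
s! = 6
P = 0.0144 * 76.225 / 6
P = 0.183

0.183


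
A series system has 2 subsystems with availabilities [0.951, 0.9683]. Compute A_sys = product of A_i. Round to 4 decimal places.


Subsystems: [0.951, 0.9683]
After subsystem 1 (A=0.951): product = 0.951
After subsystem 2 (A=0.9683): product = 0.9209
A_sys = 0.9209

0.9209


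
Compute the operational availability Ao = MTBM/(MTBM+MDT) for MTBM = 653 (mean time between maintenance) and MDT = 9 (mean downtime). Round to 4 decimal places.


MTBM = 653
MDT = 9
MTBM + MDT = 662
Ao = 653 / 662
Ao = 0.9864

0.9864


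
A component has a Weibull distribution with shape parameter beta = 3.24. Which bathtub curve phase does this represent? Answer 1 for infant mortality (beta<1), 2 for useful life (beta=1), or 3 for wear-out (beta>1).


beta = 3.24
Compare beta to 1:
beta < 1 => infant mortality (phase 1)
beta = 1 => useful life (phase 2)
beta > 1 => wear-out (phase 3)
Since beta = 3.24, this is wear-out (increasing failure rate)
Phase = 3

3


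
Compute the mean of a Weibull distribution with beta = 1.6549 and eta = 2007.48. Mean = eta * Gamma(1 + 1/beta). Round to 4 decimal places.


beta = 1.6549, eta = 2007.48
1/beta = 0.6043
1 + 1/beta = 1.6043
Gamma(1.6043) = 0.894
Mean = 2007.48 * 0.894
Mean = 1794.693

1794.693


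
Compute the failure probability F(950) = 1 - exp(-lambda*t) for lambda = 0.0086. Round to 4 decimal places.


lambda = 0.0086, t = 950
lambda * t = 8.17
exp(-8.17) = 0.0003
F(t) = 1 - 0.0003
F(t) = 0.9997

0.9997


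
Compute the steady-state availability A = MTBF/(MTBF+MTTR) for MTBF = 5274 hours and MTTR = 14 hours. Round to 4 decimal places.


MTBF = 5274
MTTR = 14
MTBF + MTTR = 5288
A = 5274 / 5288
A = 0.9974

0.9974


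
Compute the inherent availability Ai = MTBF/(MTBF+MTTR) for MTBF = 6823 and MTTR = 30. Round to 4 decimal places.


MTBF = 6823
MTTR = 30
MTBF + MTTR = 6853
Ai = 6823 / 6853
Ai = 0.9956

0.9956


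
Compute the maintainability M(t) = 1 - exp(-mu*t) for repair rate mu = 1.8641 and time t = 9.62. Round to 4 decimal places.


mu = 1.8641, t = 9.62
mu * t = 1.8641 * 9.62 = 17.9326
exp(-17.9326) = 0.0
M(t) = 1 - 0.0
M(t) = 1.0

1.0


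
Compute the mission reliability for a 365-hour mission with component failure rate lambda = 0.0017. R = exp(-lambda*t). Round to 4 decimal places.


lambda = 0.0017
mission_time = 365
lambda * t = 0.0017 * 365 = 0.6205
R = exp(-0.6205)
R = 0.5377

0.5377


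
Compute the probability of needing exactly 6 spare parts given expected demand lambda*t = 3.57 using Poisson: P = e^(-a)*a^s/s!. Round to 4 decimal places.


a = 3.57, s = 6
e^(-a) = e^(-3.57) = 0.0282
a^s = 3.57^6 = 2070.1857
s! = 720
P = 0.0282 * 2070.1857 / 720
P = 0.081

0.081


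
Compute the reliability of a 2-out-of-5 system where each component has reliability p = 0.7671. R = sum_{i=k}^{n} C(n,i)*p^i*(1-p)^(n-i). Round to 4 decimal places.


k = 2, n = 5, p = 0.7671
i=2: C(5,2)=10 * 0.7671^2 * 0.2329^3 = 0.0743
i=3: C(5,3)=10 * 0.7671^3 * 0.2329^2 = 0.2448
i=4: C(5,4)=5 * 0.7671^4 * 0.2329^1 = 0.4032
i=5: C(5,5)=1 * 0.7671^5 * 0.2329^0 = 0.2656
R = sum of terms = 0.988

0.988


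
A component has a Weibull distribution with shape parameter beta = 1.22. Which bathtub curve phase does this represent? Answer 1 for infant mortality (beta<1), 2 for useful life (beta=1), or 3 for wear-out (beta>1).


beta = 1.22
Compare beta to 1:
beta < 1 => infant mortality (phase 1)
beta = 1 => useful life (phase 2)
beta > 1 => wear-out (phase 3)
Since beta = 1.22, this is wear-out (increasing failure rate)
Phase = 3

3


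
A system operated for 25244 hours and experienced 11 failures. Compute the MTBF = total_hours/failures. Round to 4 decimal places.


total_hours = 25244
failures = 11
MTBF = 25244 / 11
MTBF = 2294.9091

2294.9091


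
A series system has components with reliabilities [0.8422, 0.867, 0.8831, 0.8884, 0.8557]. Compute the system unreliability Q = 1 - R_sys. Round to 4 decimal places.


Components: [0.8422, 0.867, 0.8831, 0.8884, 0.8557]
After component 1: product = 0.8422
After component 2: product = 0.7302
After component 3: product = 0.6448
After component 4: product = 0.5729
After component 5: product = 0.4902
R_sys = 0.4902
Q = 1 - 0.4902 = 0.5098

0.5098


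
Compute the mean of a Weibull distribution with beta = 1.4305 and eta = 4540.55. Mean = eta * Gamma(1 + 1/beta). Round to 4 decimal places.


beta = 1.4305, eta = 4540.55
1/beta = 0.6991
1 + 1/beta = 1.6991
Gamma(1.6991) = 0.9085
Mean = 4540.55 * 0.9085
Mean = 4124.9091

4124.9091


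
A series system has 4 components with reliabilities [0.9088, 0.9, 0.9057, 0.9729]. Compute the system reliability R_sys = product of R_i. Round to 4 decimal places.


Components: [0.9088, 0.9, 0.9057, 0.9729]
After component 1 (R=0.9088): product = 0.9088
After component 2 (R=0.9): product = 0.8179
After component 3 (R=0.9057): product = 0.7408
After component 4 (R=0.9729): product = 0.7207
R_sys = 0.7207

0.7207


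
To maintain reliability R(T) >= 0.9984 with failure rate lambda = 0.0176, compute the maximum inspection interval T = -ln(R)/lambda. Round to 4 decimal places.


R_target = 0.9984
lambda = 0.0176
-ln(0.9984) = 0.0016
T = 0.0016 / 0.0176
T = 0.091

0.091


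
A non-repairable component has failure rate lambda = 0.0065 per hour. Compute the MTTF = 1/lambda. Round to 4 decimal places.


lambda = 0.0065
MTTF = 1 / 0.0065
MTTF = 153.8462

153.8462


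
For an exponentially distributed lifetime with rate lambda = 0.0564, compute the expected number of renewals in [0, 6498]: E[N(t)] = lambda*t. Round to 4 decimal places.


lambda = 0.0564
t = 6498
E[N(t)] = lambda * t
E[N(t)] = 0.0564 * 6498
E[N(t)] = 366.4872

366.4872


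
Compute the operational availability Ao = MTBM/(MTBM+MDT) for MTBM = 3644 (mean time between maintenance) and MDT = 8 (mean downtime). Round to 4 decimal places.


MTBM = 3644
MDT = 8
MTBM + MDT = 3652
Ao = 3644 / 3652
Ao = 0.9978

0.9978


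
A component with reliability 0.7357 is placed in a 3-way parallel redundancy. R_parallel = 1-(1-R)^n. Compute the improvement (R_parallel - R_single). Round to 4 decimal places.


R_single = 0.7357, n = 3
1 - R_single = 0.2643
(1 - R_single)^n = 0.2643^3 = 0.0185
R_parallel = 1 - 0.0185 = 0.9815
Improvement = 0.9815 - 0.7357
Improvement = 0.2458

0.2458
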